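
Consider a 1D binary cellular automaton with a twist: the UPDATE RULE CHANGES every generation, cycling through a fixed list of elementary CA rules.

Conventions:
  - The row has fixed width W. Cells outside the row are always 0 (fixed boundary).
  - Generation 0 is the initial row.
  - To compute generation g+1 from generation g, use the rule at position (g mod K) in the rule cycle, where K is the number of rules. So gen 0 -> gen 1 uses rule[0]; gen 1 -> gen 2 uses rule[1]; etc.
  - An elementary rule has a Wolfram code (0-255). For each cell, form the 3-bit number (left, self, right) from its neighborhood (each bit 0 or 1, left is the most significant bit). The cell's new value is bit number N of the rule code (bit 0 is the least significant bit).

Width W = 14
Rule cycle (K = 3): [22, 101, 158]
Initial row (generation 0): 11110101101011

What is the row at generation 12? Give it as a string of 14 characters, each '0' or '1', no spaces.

Gen 0: 11110101101011
Gen 1 (rule 22): 00000100001000
Gen 2 (rule 101): 11110101101011
Gen 3 (rule 158): 11100101001010
Gen 4 (rule 22): 00011101111011
Gen 5 (rule 101): 11000110001101
Gen 6 (rule 158): 10101101011001
Gen 7 (rule 22): 10100001000111
Gen 8 (rule 101): 11101101010001
Gen 9 (rule 158): 11001001011011
Gen 10 (rule 22): 00111111000000
Gen 11 (rule 101): 10000001011111
Gen 12 (rule 158): 11000011011110

Answer: 11000011011110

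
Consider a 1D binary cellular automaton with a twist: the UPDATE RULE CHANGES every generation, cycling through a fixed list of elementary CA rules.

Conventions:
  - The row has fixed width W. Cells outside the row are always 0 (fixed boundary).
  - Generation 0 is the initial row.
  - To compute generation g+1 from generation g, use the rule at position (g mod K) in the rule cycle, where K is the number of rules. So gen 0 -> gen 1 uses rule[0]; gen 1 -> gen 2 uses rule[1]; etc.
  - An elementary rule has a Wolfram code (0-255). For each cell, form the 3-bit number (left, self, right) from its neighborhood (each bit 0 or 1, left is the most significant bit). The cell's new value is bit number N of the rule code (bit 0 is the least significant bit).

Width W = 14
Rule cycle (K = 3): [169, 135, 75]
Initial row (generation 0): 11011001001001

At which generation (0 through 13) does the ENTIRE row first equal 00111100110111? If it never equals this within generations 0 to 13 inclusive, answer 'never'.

Answer: never

Derivation:
Gen 0: 11011001001001
Gen 1 (rule 169): 10110000000000
Gen 2 (rule 135): 10000111111111
Gen 3 (rule 75): 00111100000001
Gen 4 (rule 169): 10111001111100
Gen 5 (rule 135): 10010010111001
Gen 6 (rule 75): 00100100101010
Gen 7 (rule 169): 10000000010100
Gen 8 (rule 135): 10111111110101
Gen 9 (rule 75): 00100000010000
Gen 10 (rule 169): 10001111000111
Gen 11 (rule 135): 10110110011010
Gen 12 (rule 75): 00110110111000
Gen 13 (rule 169): 10101101110011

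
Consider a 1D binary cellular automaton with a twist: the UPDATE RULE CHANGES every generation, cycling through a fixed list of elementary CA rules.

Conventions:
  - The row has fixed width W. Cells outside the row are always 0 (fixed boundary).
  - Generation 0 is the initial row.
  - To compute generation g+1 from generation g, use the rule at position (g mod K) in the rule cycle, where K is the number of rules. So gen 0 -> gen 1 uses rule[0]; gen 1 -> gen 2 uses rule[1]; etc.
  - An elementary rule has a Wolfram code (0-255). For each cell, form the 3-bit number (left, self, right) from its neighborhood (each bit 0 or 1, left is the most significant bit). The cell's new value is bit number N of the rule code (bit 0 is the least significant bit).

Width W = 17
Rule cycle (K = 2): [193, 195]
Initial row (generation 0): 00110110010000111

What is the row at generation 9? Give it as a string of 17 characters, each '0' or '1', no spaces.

Answer: 10011001100000000

Derivation:
Gen 0: 00110110010000111
Gen 1 (rule 193): 10010010000110011
Gen 2 (rule 195): 00100100111010101
Gen 3 (rule 193): 10000000011000000
Gen 4 (rule 195): 00111111101011111
Gen 5 (rule 193): 10011111100001111
Gen 6 (rule 195): 00101111101110111
Gen 7 (rule 193): 10000111100110011
Gen 8 (rule 195): 00111011101010101
Gen 9 (rule 193): 10011001100000000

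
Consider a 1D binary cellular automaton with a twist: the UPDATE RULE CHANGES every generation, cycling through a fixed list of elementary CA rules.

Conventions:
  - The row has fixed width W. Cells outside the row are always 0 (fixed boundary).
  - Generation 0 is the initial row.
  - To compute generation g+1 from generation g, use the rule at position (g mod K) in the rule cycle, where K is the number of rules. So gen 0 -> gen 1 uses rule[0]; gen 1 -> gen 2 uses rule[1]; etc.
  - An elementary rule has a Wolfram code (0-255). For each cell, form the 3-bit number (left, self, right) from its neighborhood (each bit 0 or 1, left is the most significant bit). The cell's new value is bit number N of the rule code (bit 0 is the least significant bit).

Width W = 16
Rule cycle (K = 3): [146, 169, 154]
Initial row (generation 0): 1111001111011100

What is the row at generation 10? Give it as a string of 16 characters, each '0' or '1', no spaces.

Gen 0: 1111001111011100
Gen 1 (rule 146): 0110110110001010
Gen 2 (rule 169): 0101101100100100
Gen 3 (rule 154): 1001001011011010
Gen 4 (rule 146): 0110110000000001
Gen 5 (rule 169): 0101100111111100
Gen 6 (rule 154): 1001011111111010
Gen 7 (rule 146): 0110001111110001
Gen 8 (rule 169): 0100101111100100
Gen 9 (rule 154): 1011001111011010
Gen 10 (rule 146): 0000110110000001

Answer: 0000110110000001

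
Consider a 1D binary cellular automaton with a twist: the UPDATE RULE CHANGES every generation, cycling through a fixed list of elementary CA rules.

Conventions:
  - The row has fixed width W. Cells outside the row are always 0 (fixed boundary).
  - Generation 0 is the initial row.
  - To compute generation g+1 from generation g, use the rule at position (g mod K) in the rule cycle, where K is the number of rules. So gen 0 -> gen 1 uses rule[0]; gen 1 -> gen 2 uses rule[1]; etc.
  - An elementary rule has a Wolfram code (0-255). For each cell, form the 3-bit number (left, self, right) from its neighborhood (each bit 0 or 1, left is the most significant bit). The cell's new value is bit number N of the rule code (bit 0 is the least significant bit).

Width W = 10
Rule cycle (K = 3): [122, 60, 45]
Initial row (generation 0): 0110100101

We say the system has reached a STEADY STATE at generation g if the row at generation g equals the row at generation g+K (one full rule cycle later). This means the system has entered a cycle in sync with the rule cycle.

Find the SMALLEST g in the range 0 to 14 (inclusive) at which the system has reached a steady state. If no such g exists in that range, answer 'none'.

Answer: none

Derivation:
Gen 0: 0110100101
Gen 1 (rule 122): 1111011010
Gen 2 (rule 60): 1000110111
Gen 3 (rule 45): 1010101100
Gen 4 (rule 122): 0101011110
Gen 5 (rule 60): 0111110001
Gen 6 (rule 45): 0100000101
Gen 7 (rule 122): 1010001010
Gen 8 (rule 60): 1111001111
Gen 9 (rule 45): 1000001000
Gen 10 (rule 122): 0100010100
Gen 11 (rule 60): 0110011110
Gen 12 (rule 45): 0100010000
Gen 13 (rule 122): 1010101000
Gen 14 (rule 60): 1111111100
Gen 15 (rule 45): 1000000001
Gen 16 (rule 122): 0100000010
Gen 17 (rule 60): 0110000011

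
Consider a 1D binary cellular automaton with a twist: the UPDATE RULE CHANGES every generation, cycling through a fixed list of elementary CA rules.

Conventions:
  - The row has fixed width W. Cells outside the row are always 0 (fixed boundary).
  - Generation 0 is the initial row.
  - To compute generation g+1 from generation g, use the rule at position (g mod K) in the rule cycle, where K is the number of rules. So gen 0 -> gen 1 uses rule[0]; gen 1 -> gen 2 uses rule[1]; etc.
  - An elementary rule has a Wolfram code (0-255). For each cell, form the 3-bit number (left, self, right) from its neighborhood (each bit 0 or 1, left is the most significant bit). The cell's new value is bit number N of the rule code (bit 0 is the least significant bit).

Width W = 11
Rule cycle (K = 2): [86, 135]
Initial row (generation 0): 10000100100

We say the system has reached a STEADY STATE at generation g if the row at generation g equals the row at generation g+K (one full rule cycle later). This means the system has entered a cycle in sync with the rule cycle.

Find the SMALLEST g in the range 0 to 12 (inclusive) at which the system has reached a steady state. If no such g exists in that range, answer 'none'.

Gen 0: 10000100100
Gen 1 (rule 86): 11001111110
Gen 2 (rule 135): 00010111100
Gen 3 (rule 86): 00110000110
Gen 4 (rule 135): 11000111000
Gen 5 (rule 86): 01101001100
Gen 6 (rule 135): 10001010001
Gen 7 (rule 86): 11011011011
Gen 8 (rule 135): 00000000000
Gen 9 (rule 86): 00000000000
Gen 10 (rule 135): 11111111111
Gen 11 (rule 86): 00000000001
Gen 12 (rule 135): 11111111111
Gen 13 (rule 86): 00000000001
Gen 14 (rule 135): 11111111111

Answer: 10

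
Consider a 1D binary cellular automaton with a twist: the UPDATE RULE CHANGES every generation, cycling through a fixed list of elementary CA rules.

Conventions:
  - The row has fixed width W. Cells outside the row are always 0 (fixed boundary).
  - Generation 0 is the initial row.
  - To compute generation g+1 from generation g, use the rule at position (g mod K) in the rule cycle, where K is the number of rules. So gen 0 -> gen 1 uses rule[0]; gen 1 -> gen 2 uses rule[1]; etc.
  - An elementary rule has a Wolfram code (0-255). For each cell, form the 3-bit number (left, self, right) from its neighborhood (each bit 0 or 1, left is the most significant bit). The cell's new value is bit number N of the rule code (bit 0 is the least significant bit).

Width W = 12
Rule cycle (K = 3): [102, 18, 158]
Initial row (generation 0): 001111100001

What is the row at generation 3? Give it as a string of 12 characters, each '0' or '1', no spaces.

Answer: 101111010110

Derivation:
Gen 0: 001111100001
Gen 1 (rule 102): 010000100011
Gen 2 (rule 18): 101001010100
Gen 3 (rule 158): 101111010110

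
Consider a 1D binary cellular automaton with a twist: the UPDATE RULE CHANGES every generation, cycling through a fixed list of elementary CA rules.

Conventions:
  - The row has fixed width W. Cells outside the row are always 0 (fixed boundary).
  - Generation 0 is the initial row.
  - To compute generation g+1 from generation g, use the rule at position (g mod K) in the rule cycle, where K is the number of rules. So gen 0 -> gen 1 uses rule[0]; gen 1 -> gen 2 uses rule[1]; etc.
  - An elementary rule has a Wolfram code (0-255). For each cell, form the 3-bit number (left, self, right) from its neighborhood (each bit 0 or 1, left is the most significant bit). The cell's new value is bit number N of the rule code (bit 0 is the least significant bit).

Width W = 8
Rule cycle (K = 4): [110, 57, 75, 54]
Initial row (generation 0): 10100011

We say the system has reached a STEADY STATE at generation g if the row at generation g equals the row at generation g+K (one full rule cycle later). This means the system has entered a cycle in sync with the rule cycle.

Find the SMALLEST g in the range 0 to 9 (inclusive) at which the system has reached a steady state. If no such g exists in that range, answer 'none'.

Gen 0: 10100011
Gen 1 (rule 110): 11100111
Gen 2 (rule 57): 10010100
Gen 3 (rule 75): 00100001
Gen 4 (rule 54): 01110011
Gen 5 (rule 110): 11010111
Gen 6 (rule 57): 10101100
Gen 7 (rule 75): 00001101
Gen 8 (rule 54): 00010011
Gen 9 (rule 110): 00110111
Gen 10 (rule 57): 10101100
Gen 11 (rule 75): 00001101
Gen 12 (rule 54): 00010011
Gen 13 (rule 110): 00110111

Answer: 6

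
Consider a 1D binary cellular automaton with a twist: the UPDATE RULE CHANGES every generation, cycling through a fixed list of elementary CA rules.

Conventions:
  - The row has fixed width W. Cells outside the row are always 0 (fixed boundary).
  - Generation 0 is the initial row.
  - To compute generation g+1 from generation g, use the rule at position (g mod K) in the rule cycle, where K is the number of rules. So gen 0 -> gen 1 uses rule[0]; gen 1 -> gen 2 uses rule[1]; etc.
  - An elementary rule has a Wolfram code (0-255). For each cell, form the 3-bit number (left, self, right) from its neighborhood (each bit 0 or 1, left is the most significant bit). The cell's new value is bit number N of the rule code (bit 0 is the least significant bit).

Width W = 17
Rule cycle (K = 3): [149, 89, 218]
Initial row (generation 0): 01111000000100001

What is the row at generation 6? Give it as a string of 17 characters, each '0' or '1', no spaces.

Gen 0: 01111000000100001
Gen 1 (rule 149): 00110111110111101
Gen 2 (rule 89): 10110100010100100
Gen 3 (rule 218): 00110010100011010
Gen 4 (rule 149): 10001010111000011
Gen 5 (rule 89): 01100000101111011
Gen 6 (rule 218): 11110001001111011

Answer: 11110001001111011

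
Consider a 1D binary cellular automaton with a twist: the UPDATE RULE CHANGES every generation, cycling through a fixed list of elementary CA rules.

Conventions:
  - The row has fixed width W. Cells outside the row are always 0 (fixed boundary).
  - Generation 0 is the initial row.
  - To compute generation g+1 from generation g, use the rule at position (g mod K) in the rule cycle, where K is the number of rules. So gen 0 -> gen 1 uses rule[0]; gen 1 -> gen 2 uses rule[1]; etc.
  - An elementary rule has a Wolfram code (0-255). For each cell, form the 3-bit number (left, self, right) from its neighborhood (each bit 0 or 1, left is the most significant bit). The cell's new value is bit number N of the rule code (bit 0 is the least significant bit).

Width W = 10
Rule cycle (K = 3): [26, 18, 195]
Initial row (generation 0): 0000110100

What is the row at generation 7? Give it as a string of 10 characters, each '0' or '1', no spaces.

Answer: 1000001110

Derivation:
Gen 0: 0000110100
Gen 1 (rule 26): 0001100010
Gen 2 (rule 18): 0010010101
Gen 3 (rule 195): 1100100000
Gen 4 (rule 26): 1011010000
Gen 5 (rule 18): 0000001000
Gen 6 (rule 195): 1111110011
Gen 7 (rule 26): 1000001110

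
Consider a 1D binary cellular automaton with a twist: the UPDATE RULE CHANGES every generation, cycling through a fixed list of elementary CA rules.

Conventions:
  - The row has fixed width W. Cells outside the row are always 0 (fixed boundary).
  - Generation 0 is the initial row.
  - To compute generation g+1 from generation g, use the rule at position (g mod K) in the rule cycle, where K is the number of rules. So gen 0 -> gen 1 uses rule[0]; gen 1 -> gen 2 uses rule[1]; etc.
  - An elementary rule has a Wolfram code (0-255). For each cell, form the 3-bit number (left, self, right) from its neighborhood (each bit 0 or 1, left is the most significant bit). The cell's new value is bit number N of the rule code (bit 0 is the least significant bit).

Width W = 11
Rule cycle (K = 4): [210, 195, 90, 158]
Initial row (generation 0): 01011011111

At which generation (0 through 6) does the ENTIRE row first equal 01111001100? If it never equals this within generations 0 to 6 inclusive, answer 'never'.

Gen 0: 01011011111
Gen 1 (rule 210): 10001001111
Gen 2 (rule 195): 00110010111
Gen 3 (rule 90): 01111100101
Gen 4 (rule 158): 11111011101
Gen 5 (rule 210): 01111001100
Gen 6 (rule 195): 10111010101

Answer: 5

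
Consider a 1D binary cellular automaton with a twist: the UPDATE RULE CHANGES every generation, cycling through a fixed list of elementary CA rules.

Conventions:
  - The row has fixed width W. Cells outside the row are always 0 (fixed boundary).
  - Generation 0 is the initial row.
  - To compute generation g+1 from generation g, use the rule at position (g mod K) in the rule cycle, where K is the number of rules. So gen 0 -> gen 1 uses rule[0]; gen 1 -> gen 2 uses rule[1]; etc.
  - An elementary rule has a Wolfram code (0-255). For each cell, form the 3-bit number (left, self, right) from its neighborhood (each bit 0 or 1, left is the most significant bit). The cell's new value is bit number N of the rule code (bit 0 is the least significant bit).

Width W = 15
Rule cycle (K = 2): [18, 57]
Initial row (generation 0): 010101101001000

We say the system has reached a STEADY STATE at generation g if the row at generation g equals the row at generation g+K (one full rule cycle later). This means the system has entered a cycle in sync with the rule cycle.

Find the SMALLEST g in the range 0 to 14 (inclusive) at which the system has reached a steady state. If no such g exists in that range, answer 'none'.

Answer: 3

Derivation:
Gen 0: 010101101001000
Gen 1 (rule 18): 100000000110100
Gen 2 (rule 57): 011111110101011
Gen 3 (rule 18): 100000000000000
Gen 4 (rule 57): 011111111111111
Gen 5 (rule 18): 100000000000000
Gen 6 (rule 57): 011111111111111
Gen 7 (rule 18): 100000000000000
Gen 8 (rule 57): 011111111111111
Gen 9 (rule 18): 100000000000000
Gen 10 (rule 57): 011111111111111
Gen 11 (rule 18): 100000000000000
Gen 12 (rule 57): 011111111111111
Gen 13 (rule 18): 100000000000000
Gen 14 (rule 57): 011111111111111
Gen 15 (rule 18): 100000000000000
Gen 16 (rule 57): 011111111111111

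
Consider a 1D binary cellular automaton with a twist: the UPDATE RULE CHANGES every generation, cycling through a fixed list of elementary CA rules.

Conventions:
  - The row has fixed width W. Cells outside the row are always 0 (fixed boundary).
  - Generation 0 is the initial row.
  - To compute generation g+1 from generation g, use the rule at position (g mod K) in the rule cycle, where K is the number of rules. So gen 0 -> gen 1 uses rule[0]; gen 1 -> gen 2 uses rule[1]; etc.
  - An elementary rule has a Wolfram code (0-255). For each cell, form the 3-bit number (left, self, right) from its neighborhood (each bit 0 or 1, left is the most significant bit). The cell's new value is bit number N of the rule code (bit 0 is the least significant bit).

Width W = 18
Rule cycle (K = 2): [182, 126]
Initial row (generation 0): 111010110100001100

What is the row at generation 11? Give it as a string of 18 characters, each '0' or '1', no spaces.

Gen 0: 111010110100001100
Gen 1 (rule 182): 010111001110010010
Gen 2 (rule 126): 111101111011111111
Gen 3 (rule 182): 011010110101111110
Gen 4 (rule 126): 111111111111000011
Gen 5 (rule 182): 011111111110100100
Gen 6 (rule 126): 110000000011111110
Gen 7 (rule 182): 001000000101111101
Gen 8 (rule 126): 011100001111000111
Gen 9 (rule 182): 101010010110101010
Gen 10 (rule 126): 111111111111111111
Gen 11 (rule 182): 011111111111111110

Answer: 011111111111111110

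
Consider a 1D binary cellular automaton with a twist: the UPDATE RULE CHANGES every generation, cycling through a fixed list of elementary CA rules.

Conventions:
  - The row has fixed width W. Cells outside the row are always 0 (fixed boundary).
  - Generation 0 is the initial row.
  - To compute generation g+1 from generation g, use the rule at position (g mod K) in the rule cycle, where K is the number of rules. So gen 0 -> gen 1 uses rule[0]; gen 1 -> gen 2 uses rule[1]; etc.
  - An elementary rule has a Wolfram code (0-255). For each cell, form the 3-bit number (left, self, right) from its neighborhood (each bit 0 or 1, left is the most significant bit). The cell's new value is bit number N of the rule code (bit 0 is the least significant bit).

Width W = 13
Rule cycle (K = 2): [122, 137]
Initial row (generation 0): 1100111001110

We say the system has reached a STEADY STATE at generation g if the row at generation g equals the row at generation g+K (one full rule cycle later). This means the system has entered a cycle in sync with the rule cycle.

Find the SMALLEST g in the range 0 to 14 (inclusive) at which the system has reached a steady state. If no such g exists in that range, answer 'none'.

Gen 0: 1100111001110
Gen 1 (rule 122): 1111101111011
Gen 2 (rule 137): 1111001110010
Gen 3 (rule 122): 1001111011101
Gen 4 (rule 137): 0001110011000
Gen 5 (rule 122): 0011011111100
Gen 6 (rule 137): 1010011111001
Gen 7 (rule 122): 0101110001110
Gen 8 (rule 137): 0001100101100
Gen 9 (rule 122): 0011111011110
Gen 10 (rule 137): 1011110011100
Gen 11 (rule 122): 0110011110110
Gen 12 (rule 137): 0100011100100
Gen 13 (rule 122): 1010110111010
Gen 14 (rule 137): 0000100110000
Gen 15 (rule 122): 0001011111000
Gen 16 (rule 137): 1100011110011

Answer: none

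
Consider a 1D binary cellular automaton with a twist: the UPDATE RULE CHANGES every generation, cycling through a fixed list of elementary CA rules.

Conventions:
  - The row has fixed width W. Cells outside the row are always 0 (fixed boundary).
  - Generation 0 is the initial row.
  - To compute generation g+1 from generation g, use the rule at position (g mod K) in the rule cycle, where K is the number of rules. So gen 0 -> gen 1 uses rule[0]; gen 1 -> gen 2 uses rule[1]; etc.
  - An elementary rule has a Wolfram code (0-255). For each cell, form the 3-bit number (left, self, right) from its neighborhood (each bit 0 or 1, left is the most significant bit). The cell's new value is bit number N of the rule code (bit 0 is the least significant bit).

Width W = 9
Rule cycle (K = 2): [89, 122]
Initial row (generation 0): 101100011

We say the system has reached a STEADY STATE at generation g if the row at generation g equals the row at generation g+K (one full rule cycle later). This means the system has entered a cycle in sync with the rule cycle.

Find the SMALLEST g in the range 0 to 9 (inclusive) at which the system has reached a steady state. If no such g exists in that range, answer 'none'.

Answer: none

Derivation:
Gen 0: 101100011
Gen 1 (rule 89): 001111011
Gen 2 (rule 122): 011001111
Gen 3 (rule 89): 011101001
Gen 4 (rule 122): 110110110
Gen 5 (rule 89): 110110111
Gen 6 (rule 122): 111111101
Gen 7 (rule 89): 100000100
Gen 8 (rule 122): 010001010
Gen 9 (rule 89): 001100001
Gen 10 (rule 122): 011110010
Gen 11 (rule 89): 010011001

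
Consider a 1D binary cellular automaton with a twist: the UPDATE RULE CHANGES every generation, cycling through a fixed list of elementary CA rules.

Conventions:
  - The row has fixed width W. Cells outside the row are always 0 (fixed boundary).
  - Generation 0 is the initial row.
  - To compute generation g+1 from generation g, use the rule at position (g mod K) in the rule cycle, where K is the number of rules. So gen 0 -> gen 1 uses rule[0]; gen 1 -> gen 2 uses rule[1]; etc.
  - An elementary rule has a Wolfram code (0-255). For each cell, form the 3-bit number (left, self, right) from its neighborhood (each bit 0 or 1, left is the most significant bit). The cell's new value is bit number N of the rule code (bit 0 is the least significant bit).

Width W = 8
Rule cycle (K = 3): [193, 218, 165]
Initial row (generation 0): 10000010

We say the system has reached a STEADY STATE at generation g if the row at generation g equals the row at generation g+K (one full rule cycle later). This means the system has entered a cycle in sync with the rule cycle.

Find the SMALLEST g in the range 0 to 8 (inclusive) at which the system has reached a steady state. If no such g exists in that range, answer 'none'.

Answer: 2

Derivation:
Gen 0: 10000010
Gen 1 (rule 193): 00111000
Gen 2 (rule 218): 01111100
Gen 3 (rule 165): 00111001
Gen 4 (rule 193): 10011000
Gen 5 (rule 218): 01111100
Gen 6 (rule 165): 00111001
Gen 7 (rule 193): 10011000
Gen 8 (rule 218): 01111100
Gen 9 (rule 165): 00111001
Gen 10 (rule 193): 10011000
Gen 11 (rule 218): 01111100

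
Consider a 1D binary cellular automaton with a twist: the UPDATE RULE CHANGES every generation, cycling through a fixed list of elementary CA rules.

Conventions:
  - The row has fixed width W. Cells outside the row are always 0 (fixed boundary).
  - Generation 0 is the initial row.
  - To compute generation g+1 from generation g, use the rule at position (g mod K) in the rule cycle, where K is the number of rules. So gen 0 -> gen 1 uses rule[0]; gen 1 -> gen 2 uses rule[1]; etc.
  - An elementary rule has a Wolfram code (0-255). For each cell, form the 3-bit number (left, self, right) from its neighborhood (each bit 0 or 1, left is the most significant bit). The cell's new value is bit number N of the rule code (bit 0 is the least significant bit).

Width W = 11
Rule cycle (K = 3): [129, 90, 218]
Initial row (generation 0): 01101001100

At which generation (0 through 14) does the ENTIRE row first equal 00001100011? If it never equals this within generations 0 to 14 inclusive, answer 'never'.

Gen 0: 01101001100
Gen 1 (rule 129): 00000000001
Gen 2 (rule 90): 00000000010
Gen 3 (rule 218): 00000000101
Gen 4 (rule 129): 11111110000
Gen 5 (rule 90): 10000011000
Gen 6 (rule 218): 01000111100
Gen 7 (rule 129): 00010011001
Gen 8 (rule 90): 00101111110
Gen 9 (rule 218): 01001111111
Gen 10 (rule 129): 00000111110
Gen 11 (rule 90): 00001100011
Gen 12 (rule 218): 00011110111
Gen 13 (rule 129): 11001100010
Gen 14 (rule 90): 11111110101

Answer: 11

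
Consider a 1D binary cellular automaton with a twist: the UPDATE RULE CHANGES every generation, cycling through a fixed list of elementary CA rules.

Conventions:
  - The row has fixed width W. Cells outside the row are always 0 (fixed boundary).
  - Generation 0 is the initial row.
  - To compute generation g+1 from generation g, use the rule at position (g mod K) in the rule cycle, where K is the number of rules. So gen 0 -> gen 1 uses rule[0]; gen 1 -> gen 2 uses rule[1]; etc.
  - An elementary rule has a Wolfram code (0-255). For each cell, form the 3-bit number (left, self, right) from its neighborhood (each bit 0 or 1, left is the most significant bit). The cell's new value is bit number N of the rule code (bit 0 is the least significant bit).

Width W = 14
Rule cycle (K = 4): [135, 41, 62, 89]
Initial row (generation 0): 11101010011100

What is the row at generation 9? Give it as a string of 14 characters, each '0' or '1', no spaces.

Answer: 01000001100011

Derivation:
Gen 0: 11101010011100
Gen 1 (rule 135): 01001010101001
Gen 2 (rule 41): 00000101010000
Gen 3 (rule 62): 00001111111000
Gen 4 (rule 89): 11101000001111
Gen 5 (rule 135): 01001011110110
Gen 6 (rule 41): 00000110001100
Gen 7 (rule 62): 00001101011010
Gen 8 (rule 89): 11101100011001
Gen 9 (rule 135): 01000001100011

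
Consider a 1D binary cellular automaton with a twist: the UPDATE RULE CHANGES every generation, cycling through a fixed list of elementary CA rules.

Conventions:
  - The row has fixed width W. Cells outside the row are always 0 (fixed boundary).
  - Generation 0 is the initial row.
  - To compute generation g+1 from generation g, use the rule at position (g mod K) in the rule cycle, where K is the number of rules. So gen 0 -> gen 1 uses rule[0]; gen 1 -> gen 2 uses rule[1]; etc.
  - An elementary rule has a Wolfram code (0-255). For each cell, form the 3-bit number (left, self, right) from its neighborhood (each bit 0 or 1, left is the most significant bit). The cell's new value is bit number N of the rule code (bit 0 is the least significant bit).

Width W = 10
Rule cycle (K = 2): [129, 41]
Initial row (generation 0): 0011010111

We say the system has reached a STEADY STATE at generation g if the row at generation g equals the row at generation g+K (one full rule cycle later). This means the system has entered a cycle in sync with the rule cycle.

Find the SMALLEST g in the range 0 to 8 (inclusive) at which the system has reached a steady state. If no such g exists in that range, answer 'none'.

Answer: none

Derivation:
Gen 0: 0011010111
Gen 1 (rule 129): 1000000010
Gen 2 (rule 41): 0011111000
Gen 3 (rule 129): 1001110011
Gen 4 (rule 41): 0001000010
Gen 5 (rule 129): 1100011000
Gen 6 (rule 41): 1001010011
Gen 7 (rule 129): 0000000000
Gen 8 (rule 41): 1111111111
Gen 9 (rule 129): 0111111110
Gen 10 (rule 41): 0100000000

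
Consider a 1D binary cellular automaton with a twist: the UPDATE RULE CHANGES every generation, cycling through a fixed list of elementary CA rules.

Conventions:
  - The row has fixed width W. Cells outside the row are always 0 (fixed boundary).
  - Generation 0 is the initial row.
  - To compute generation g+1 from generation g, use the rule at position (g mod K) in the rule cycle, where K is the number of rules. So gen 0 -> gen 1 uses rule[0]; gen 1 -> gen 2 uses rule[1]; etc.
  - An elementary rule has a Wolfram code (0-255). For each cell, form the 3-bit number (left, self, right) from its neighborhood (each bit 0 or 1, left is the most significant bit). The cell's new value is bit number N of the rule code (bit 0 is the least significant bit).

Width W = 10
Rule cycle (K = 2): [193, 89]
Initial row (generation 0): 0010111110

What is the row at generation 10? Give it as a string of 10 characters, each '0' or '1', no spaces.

Gen 0: 0010111110
Gen 1 (rule 193): 1000011110
Gen 2 (rule 89): 0111010011
Gen 3 (rule 193): 0011000001
Gen 4 (rule 89): 1011111100
Gen 5 (rule 193): 0001111101
Gen 6 (rule 89): 1101000100
Gen 7 (rule 193): 0100010001
Gen 8 (rule 89): 0011001100
Gen 9 (rule 193): 1001000101
Gen 10 (rule 89): 0100110000

Answer: 0100110000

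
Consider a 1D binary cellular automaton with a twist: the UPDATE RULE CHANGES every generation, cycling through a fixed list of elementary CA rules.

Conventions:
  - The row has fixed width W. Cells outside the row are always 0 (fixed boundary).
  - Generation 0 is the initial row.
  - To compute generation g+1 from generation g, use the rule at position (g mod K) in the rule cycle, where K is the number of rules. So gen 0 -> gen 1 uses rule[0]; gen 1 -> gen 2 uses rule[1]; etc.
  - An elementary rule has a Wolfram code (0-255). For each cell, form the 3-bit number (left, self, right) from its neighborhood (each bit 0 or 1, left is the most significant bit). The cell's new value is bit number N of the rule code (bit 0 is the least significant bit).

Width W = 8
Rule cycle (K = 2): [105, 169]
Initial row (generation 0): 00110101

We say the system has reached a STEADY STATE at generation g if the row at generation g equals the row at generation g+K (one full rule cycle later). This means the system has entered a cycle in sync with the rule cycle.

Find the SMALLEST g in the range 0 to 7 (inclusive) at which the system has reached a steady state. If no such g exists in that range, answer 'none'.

Answer: none

Derivation:
Gen 0: 00110101
Gen 1 (rule 105): 10111010
Gen 2 (rule 169): 01110100
Gen 3 (rule 105): 01011001
Gen 4 (rule 169): 00110000
Gen 5 (rule 105): 10110111
Gen 6 (rule 169): 01101110
Gen 7 (rule 105): 01111010
Gen 8 (rule 169): 01110100
Gen 9 (rule 105): 01011001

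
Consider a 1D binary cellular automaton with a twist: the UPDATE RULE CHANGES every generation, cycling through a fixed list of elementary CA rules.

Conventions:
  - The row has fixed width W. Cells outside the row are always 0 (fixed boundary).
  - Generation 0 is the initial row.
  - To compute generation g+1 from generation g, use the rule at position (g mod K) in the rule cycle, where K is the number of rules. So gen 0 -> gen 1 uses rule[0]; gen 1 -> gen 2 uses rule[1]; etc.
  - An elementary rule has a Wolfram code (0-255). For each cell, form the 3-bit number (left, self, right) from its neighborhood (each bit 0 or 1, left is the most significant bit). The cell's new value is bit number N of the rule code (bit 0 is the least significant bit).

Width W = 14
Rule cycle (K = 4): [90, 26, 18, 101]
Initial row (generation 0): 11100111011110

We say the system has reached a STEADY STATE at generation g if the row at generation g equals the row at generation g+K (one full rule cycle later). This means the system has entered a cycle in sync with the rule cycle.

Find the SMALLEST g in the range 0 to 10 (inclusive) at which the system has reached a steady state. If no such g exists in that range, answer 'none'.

Gen 0: 11100111011110
Gen 1 (rule 90): 10111101010011
Gen 2 (rule 26): 00100000001110
Gen 3 (rule 18): 01010000010001
Gen 4 (rule 101): 01110111010101
Gen 5 (rule 90): 11010101000000
Gen 6 (rule 26): 10000000100000
Gen 7 (rule 18): 01000001010000
Gen 8 (rule 101): 01011101110111
Gen 9 (rule 90): 10010101010101
Gen 10 (rule 26): 01100000000000
Gen 11 (rule 18): 10010000000000
Gen 12 (rule 101): 10010111111111
Gen 13 (rule 90): 01100100000001
Gen 14 (rule 26): 11011010000010

Answer: none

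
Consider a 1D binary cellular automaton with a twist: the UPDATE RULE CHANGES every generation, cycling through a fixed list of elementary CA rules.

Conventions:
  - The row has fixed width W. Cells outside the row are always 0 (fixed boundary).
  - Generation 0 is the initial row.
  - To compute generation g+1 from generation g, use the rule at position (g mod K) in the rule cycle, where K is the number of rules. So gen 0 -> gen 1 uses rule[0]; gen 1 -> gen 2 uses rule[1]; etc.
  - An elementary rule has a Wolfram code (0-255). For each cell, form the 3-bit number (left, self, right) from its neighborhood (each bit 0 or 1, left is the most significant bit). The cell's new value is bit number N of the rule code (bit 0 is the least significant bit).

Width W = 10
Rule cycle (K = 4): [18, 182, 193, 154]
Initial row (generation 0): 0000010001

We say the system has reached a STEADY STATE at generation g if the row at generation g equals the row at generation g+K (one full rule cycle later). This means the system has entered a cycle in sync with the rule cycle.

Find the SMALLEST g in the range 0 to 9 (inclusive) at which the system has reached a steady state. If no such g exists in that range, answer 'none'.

Answer: 5

Derivation:
Gen 0: 0000010001
Gen 1 (rule 18): 0000101010
Gen 2 (rule 182): 0001111111
Gen 3 (rule 193): 1100111111
Gen 4 (rule 154): 1011111110
Gen 5 (rule 18): 0000000001
Gen 6 (rule 182): 0000000011
Gen 7 (rule 193): 1111111001
Gen 8 (rule 154): 1111110110
Gen 9 (rule 18): 0000000001
Gen 10 (rule 182): 0000000011
Gen 11 (rule 193): 1111111001
Gen 12 (rule 154): 1111110110
Gen 13 (rule 18): 0000000001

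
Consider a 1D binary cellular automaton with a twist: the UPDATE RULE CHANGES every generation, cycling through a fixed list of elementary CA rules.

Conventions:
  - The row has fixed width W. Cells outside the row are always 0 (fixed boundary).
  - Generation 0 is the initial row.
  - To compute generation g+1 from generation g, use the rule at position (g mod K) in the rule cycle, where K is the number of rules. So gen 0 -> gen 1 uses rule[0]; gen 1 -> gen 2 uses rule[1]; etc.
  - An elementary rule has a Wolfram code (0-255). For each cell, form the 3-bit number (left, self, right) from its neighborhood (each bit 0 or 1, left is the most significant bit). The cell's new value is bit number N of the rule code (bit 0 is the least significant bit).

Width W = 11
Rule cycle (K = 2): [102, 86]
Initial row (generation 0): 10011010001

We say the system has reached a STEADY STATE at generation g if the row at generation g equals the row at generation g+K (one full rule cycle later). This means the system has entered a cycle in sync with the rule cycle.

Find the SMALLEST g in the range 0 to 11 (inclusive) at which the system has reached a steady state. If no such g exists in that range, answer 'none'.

Answer: 10

Derivation:
Gen 0: 10011010001
Gen 1 (rule 102): 10101110011
Gen 2 (rule 86): 10100011101
Gen 3 (rule 102): 11100100111
Gen 4 (rule 86): 00111111001
Gen 5 (rule 102): 01000001011
Gen 6 (rule 86): 11100011001
Gen 7 (rule 102): 00100101011
Gen 8 (rule 86): 01111101001
Gen 9 (rule 102): 10000111011
Gen 10 (rule 86): 11001001001
Gen 11 (rule 102): 01011011011
Gen 12 (rule 86): 11001001001
Gen 13 (rule 102): 01011011011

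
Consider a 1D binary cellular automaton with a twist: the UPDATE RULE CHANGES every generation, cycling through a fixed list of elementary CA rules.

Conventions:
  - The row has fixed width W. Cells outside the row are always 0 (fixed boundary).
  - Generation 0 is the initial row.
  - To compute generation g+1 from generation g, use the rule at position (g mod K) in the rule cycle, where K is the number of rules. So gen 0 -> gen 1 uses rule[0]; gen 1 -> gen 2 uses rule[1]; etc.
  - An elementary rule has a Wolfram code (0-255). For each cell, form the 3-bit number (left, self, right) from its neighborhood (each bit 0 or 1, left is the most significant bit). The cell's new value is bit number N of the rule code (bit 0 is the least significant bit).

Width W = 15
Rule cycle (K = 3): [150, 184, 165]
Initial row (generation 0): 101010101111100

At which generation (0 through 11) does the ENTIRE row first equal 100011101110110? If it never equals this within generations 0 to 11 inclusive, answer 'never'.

Gen 0: 101010101111100
Gen 1 (rule 150): 101010100111010
Gen 2 (rule 184): 010101010110101
Gen 3 (rule 165): 011111111001111
Gen 4 (rule 150): 101111110110110
Gen 5 (rule 184): 011111101101101
Gen 6 (rule 165): 001111010010011
Gen 7 (rule 150): 010110011111100
Gen 8 (rule 184): 001101011111010
Gen 9 (rule 165): 100011101110110
Gen 10 (rule 150): 110101000100001
Gen 11 (rule 184): 101010100010000

Answer: 9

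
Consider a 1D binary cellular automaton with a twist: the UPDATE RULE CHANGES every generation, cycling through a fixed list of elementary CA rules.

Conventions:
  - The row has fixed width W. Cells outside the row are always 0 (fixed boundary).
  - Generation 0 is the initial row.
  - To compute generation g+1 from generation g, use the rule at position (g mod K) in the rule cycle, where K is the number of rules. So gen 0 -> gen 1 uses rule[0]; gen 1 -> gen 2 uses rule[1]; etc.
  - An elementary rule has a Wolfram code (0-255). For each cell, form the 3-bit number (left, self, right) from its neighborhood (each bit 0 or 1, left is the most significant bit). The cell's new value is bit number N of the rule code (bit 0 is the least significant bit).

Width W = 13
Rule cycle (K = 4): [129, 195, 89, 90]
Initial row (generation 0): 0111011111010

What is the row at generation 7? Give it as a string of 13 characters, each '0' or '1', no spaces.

Gen 0: 0111011111010
Gen 1 (rule 129): 0010001110000
Gen 2 (rule 195): 1100110110111
Gen 3 (rule 89): 1110110110101
Gen 4 (rule 90): 1010110110000
Gen 5 (rule 129): 0000000000111
Gen 6 (rule 195): 1111111111011
Gen 7 (rule 89): 1000000001011

Answer: 1000000001011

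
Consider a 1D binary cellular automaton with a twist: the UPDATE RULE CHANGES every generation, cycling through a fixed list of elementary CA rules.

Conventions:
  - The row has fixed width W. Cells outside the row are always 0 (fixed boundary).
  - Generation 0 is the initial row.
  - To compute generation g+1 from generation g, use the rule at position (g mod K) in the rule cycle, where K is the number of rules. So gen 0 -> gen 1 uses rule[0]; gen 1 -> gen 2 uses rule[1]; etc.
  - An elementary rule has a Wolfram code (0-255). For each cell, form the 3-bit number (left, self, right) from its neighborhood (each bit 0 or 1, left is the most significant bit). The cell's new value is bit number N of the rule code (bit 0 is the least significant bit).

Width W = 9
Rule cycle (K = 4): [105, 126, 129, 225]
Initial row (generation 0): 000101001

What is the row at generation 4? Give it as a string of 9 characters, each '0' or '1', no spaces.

Answer: 001110001

Derivation:
Gen 0: 000101001
Gen 1 (rule 105): 110010000
Gen 2 (rule 126): 111111000
Gen 3 (rule 129): 011110011
Gen 4 (rule 225): 001110001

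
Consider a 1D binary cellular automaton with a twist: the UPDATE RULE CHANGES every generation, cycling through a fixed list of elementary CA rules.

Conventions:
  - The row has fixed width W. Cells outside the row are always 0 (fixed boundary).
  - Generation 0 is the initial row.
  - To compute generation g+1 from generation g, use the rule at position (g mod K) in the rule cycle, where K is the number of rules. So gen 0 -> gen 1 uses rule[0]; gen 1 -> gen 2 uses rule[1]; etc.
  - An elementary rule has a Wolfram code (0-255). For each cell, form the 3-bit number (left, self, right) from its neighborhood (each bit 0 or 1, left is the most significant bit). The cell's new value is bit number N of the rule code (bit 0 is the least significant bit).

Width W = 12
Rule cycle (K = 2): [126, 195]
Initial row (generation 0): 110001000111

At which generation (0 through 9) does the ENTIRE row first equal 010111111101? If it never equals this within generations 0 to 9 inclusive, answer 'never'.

Gen 0: 110001000111
Gen 1 (rule 126): 111011101101
Gen 2 (rule 195): 011001100100
Gen 3 (rule 126): 111111111110
Gen 4 (rule 195): 011111111110
Gen 5 (rule 126): 110000000011
Gen 6 (rule 195): 010111111101
Gen 7 (rule 126): 111100000111
Gen 8 (rule 195): 011101111011
Gen 9 (rule 126): 110111001111

Answer: 6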